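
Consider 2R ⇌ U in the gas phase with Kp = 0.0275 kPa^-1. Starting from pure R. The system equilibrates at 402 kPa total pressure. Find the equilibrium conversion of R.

Basis: 1 mol R initially; let X = conversion of R. Extent ξ = 0.5X.
Moles: n_R = 1 − X; n_U = 0.5X.
Total moles n_T = 1 − 0.5X.
y_i = n_i/n_T, p_i = y_i·P. Kp = p_U / (p_R^2).
Substituting and setting equal to 0.0275 kPa^-1 gives a polynomial in X; the root in (0,1) is X = 0.851.

X = 0.851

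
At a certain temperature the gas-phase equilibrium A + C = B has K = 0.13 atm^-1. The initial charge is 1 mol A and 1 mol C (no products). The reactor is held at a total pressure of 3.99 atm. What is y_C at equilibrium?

Let X = conversion of A (basis 1 mol A); extent of reaction ξ = X.
Mole table: n_A = 1 − X; n_C = 1 − X; n_B = X.
Total moles n_T = 2 − X.
Mole fractions y_i = n_i/n_T; K = p_B / (p_A p_C) with p_i = y_i·P.
Substituting and setting equal to 0.13 atm^-1 gives a polynomial in X; the root in (0,1) is X = 0.189.
Then n_C = 0.811, n_T = 1.81, so y_C = 0.448.

y_C = 0.448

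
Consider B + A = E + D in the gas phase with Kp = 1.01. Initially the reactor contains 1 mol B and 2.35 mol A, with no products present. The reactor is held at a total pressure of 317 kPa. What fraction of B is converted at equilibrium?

Basis: 1 mol B initially; let X = conversion of B. Extent ξ = X.
Mole table: n_B = 1 − X; n_A = 2.35 − X; n_E = X; n_D = X.
Since Δν = 0, n_T = 3.35 throughout.
Mole fractions y_i = n_i/n_T; Kp = p_E p_D / (p_B p_A) with p_i = y_i·P.
Equating to 1.01 and solving on 0 < X < 1: X = 0.703.

X = 0.703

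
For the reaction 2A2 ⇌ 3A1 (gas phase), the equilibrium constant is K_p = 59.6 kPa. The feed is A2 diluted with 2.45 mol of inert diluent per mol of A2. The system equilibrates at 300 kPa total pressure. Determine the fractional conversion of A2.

X = 0.418

Let X = conversion of A2 (basis 1 mol A2); extent of reaction ξ = 0.5X.
At extent ξ: n_A2 = 1 − X; n_A1 = 1.5X; n_I = 2.45 (inert).
Summing: n_T = 3.45 + 0.5X.
Mole fractions y_i = n_i/n_T; K_p = p_A1^3 / (p_A2^2) with p_i = y_i·P.
This yields a degree-3 equation in X; solving on (0,1), X = 0.418.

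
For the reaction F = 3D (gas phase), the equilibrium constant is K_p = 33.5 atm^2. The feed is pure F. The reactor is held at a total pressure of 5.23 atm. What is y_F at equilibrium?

y_F = 0.291

Let X = conversion of F (basis 1 mol F); extent of reaction ξ = X.
At extent ξ: n_F = 1 − X; n_D = 3X.
Summing: n_T = 1 + 2X.
With p_i = (n_i/n_T)P, K_p = p_D^3 / (p_F).
This yields a degree-3 equation in X; solving on (0,1), X = 0.448.
Then n_F = 0.552, n_T = 1.9, so y_F = 0.291.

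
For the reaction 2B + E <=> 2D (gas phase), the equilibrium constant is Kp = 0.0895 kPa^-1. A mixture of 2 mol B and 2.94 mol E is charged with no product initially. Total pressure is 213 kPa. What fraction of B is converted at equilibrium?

X = 0.759

Take 2 mol B as basis and let X be its fractional conversion, so ξ = X.
At extent ξ: n_B = 2 − 2X; n_E = 2.94 − X; n_D = 2X.
Summing: n_T = 4.94 − X.
Mole fractions y_i = n_i/n_T; Kp = p_D^2 / (p_B^2 p_E) with p_i = y_i·P.
This yields a degree-3 equation in X; solving on (0,1), X = 0.759.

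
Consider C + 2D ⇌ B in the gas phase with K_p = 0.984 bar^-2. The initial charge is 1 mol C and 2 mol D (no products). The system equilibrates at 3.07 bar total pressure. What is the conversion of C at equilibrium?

X = 0.628

Take 1 mol C as basis and let X be its fractional conversion, so ξ = X.
At extent ξ: n_C = 1 − X; n_D = 2 − 2X; n_B = X.
Total moles n_T = 3 − 2X.
Mole fractions y_i = n_i/n_T; K_p = p_B / (p_C p_D^2) with p_i = y_i·P.
Equating to 0.984 bar^-2 and solving on 0 < X < 1: X = 0.628.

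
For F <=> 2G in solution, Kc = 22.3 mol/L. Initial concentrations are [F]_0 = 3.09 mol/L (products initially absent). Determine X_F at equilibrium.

X = 0.716

Let X = conversion of F; extent ξ = 3.09·X mol/L.
Concentrations: [F] = 3.09 − 3.09X; [G] = 6.18X.
Kc = [G]^2 / ([F]).
Setting equal to 22.3 and solving for X on (0,1) gives X = 0.716.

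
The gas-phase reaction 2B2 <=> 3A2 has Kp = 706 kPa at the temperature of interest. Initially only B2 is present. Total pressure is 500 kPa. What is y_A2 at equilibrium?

Let X = conversion of B2 (basis 1 mol B2); extent of reaction ξ = 0.5X.
Species balance: n_B2 = 1 − X; n_A2 = 1.5X.
Summing: n_T = 1 + 0.5X.
With p_i = (n_i/n_T)P, Kp = p_A2^3 / (p_B2^2).
Equating to 706 kPa and solving on 0 < X < 1: X = 0.505.
Then n_A2 = 0.757, n_T = 1.25, so y_A2 = 0.604.

y_A2 = 0.604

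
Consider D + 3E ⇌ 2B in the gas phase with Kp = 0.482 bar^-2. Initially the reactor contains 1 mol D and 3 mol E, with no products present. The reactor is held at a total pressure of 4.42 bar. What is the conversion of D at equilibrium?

Let X = conversion of D (basis 1 mol D); extent of reaction ξ = X.
Mole table: n_D = 1 − X; n_E = 3 − 3X; n_B = 2X.
Total moles n_T = 4 − 2X.
Mole fractions y_i = n_i/n_T; Kp = p_B^2 / (p_D p_E^3) with p_i = y_i·P.
This yields a degree-4 equation in X; solving on (0,1), X = 0.552.

X = 0.552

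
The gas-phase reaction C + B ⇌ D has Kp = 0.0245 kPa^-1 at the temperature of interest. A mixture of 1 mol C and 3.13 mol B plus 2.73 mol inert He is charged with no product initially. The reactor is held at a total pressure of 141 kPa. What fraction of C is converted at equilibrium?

Basis: 1 mol C initially; let X = conversion of C. Extent ξ = X.
At extent ξ: n_C = 1 − X; n_B = 3.13 − X; n_D = X; n_I = 2.73 (inert).
Total moles n_T = 6.86 − X.
With p_i = (n_i/n_T)P, Kp = p_D / (p_C p_B).
Equating to 0.0245 kPa^-1 and solving on 0 < X < 1: X = 0.584.

X = 0.584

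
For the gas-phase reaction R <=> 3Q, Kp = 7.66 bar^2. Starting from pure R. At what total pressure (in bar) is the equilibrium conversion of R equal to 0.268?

Take 1 mol R as basis and let X be its fractional conversion, so ξ = X.
Moles: n_R = 1 − X; n_Q = 3X.
Summing: n_T = 1 + 2X.
Kp = p_Q^3 / (p_R) with p_i = (n_i/n_T)·P.
At X = 0.268: the mole-fraction product g(X) = Π y_i^ν_i = 0.3009. Since Kp = g(X)·P^{2}, P = (Kp/g)^(1/2) = (7.66/0.3009)^(1/2) = 5.05 bar.

P = 5.05 bar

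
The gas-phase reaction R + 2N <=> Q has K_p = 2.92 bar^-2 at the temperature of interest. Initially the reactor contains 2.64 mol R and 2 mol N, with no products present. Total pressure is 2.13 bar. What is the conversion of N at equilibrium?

X = 0.730

Let X = conversion of N (basis 2 mol N); extent of reaction ξ = X.
Moles: n_R = 2.64 − X; n_N = 2 − 2X; n_Q = X.
Total moles n_T = 4.64 − 2X.
y_i = n_i/n_T, p_i = y_i·P. K_p = p_Q / (p_R p_N^2).
Setting this equal to 2.92 bar^-2 and taking the physical root (0 < X < 1) gives X = 0.730.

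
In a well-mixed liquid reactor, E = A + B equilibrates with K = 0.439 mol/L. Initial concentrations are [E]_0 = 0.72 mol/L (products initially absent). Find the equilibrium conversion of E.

Let X = conversion of E; extent ξ = 0.72·X mol/L.
Concentrations: [E] = 0.72 − 0.72X; [A] = 0.72X; [B] = 0.72X.
K = [A] [B] / ([E]).
Solving K = 0.439 for X ∈ (0,1): X = 0.533.

X = 0.533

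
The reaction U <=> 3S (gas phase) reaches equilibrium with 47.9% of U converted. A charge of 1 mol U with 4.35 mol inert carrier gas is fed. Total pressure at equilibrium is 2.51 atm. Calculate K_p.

Take 1 mol U as basis and let X be its fractional conversion, so ξ = X.
Mole table: n_U = 1 − X; n_S = 3X; n_I = 4.35 (inert).
n_T = Σnᵢ = 5.35 + 2X.
At X = 0.479: n_U = 0.521, n_S = 1.44, n_T = 6.31.
p_i = (n_i/n_T)·P. K_p = p_S^3 / (p_U) = 0.902 atm^2.

K_p = 0.902 atm^2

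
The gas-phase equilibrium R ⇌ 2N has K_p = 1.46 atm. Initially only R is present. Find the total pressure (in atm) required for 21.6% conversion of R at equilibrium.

P = 7.46 atm

Take 1 mol R as basis and let X be its fractional conversion, so ξ = X.
At extent ξ: n_R = 1 − X; n_N = 2X.
n_T = Σnᵢ = 1 + X.
K_p = p_N^2 / (p_R) with p_i = (n_i/n_T)·P.
At X = 0.216: the mole-fraction product g(X) = Π y_i^ν_i = 0.1958. Since K_p = g(X)·P^{1}, P = (K_p/g)^(1/1) = (1.46/0.1958)^(1/1) = 7.46 atm.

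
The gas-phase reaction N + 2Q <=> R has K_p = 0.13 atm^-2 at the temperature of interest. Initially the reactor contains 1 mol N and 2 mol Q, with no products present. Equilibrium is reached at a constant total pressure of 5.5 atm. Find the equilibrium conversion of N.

Take 1 mol N as basis and let X be its fractional conversion, so ξ = X.
At extent ξ: n_N = 1 − X; n_Q = 2 − 2X; n_R = X.
Total moles n_T = 3 − 2X.
With p_i = (n_i/n_T)P, K_p = p_R / (p_N p_Q^2).
Setting this equal to 0.13 atm^-2 and taking the physical root (0 < X < 1) gives X = 0.497.

X = 0.497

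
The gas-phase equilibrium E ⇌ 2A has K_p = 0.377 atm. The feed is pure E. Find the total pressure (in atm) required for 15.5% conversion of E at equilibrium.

Let X = conversion of E (basis 1 mol E); extent of reaction ξ = X.
Moles: n_E = 1 − X; n_A = 2X.
Total moles n_T = 1 + X.
K_p = p_A^2 / (p_E) with p_i = (n_i/n_T)·P.
At X = 0.155: the mole-fraction product g(X) = Π y_i^ν_i = 0.09847. Since K_p = g(X)·P^{1}, P = (K_p/g)^(1/1) = (0.377/0.09847)^(1/1) = 3.83 atm.

P = 3.83 atm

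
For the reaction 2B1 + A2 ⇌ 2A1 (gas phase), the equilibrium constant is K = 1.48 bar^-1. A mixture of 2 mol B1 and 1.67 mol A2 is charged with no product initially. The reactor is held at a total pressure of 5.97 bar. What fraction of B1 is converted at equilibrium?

X = 0.635

Let X = conversion of B1 (basis 2 mol B1); extent of reaction ξ = X.
Mole table: n_B1 = 2 − 2X; n_A2 = 1.67 − X; n_A1 = 2X.
Summing: n_T = 3.67 − X.
y_i = n_i/n_T, p_i = y_i·P. K = p_A1^2 / (p_B1^2 p_A2).
Equating to 1.48 bar^-1 and solving on 0 < X < 1: X = 0.635.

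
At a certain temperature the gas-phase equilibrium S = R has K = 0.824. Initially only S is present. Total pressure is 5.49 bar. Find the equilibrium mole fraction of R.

y_R = 0.452

Take 1 mol S as basis and let X be its fractional conversion, so ξ = X.
Species balance: n_S = 1 − X; n_R = X.
Total moles n_T = 1 (Δν = 0, constant).
Mole fractions y_i = n_i/n_T; K = p_R / (p_S) with p_i = y_i·P.
Equating to 0.824 and solving on 0 < X < 1: X = 0.452.
Then n_R = 0.452, n_T = 1, so y_R = 0.452.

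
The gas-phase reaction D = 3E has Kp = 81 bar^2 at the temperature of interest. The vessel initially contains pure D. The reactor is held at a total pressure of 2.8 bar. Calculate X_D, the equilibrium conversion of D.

X = 0.801

Let X = conversion of D (basis 1 mol D); extent of reaction ξ = X.
Mole table: n_D = 1 − X; n_E = 3X.
Summing: n_T = 1 + 2X.
With p_i = (n_i/n_T)P, Kp = p_E^3 / (p_D).
Equating to 81 bar^2 and solving on 0 < X < 1: X = 0.801.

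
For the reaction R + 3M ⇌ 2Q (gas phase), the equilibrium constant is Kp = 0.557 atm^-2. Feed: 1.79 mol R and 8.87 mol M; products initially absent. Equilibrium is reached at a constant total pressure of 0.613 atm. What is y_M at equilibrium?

y_M = 0.759

Take 1.79 mol R as basis and let X be its fractional conversion, so ξ = 1.79X.
Moles: n_R = 1.79 − 1.79X; n_M = 8.87 − 5.37X; n_Q = 3.58X.
Summing: n_T = 10.7 − 3.58X.
y_i = n_i/n_T, p_i = y_i·P. Kp = p_Q^2 / (p_R p_M^3).
Setting this equal to 0.557 atm^-2 and taking the physical root (0 < X < 1) gives X = 0.294.
Then n_M = 7.29, n_T = 9.61, so y_M = 0.759.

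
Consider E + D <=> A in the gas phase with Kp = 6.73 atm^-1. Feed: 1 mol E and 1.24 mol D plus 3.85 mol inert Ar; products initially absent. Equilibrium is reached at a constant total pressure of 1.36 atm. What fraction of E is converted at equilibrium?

Let X = conversion of E (basis 1 mol E); extent of reaction ξ = X.
Moles: n_E = 1 − X; n_D = 1.24 − X; n_A = X; n_I = 3.85 (inert).
Total moles n_T = 6.09 − X.
With p_i = (n_i/n_T)P, Kp = p_A / (p_E p_D).
Substituting and setting equal to 6.73 atm^-1 gives a polynomial in X; the root in (0,1) is X = 0.537.

X = 0.537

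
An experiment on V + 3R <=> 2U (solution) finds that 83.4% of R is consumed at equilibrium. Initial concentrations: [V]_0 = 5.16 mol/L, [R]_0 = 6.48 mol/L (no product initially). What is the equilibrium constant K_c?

K_c = 3.11 (mol/L)^-2

Let X = conversion of R.
Concentrations: [V] = 5.16 − 2.16X; [R] = 6.48 − 6.48X; [U] = 4.32X.
At X = 0.834: [V] = 3.36, [R] = 1.08, [U] = 3.6.
K_c = [U]^2 / ([V] [R]^3) = 3.11 (mol/L)^-2.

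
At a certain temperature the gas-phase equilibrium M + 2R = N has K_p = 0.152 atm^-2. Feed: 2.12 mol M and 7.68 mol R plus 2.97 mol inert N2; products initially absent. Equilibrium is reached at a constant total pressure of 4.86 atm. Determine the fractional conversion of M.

X = 0.495

Take 2.12 mol M as basis and let X be its fractional conversion, so ξ = 2.12X.
Moles: n_M = 2.12 − 2.12X; n_R = 7.68 − 4.24X; n_N = 2.12X; n_I = 2.97 (inert).
Total moles n_T = 12.8 − 4.24X.
y_i = n_i/n_T, p_i = y_i·P. K_p = p_N / (p_M p_R^2).
This yields a degree-3 equation in X; solving on (0,1), X = 0.495.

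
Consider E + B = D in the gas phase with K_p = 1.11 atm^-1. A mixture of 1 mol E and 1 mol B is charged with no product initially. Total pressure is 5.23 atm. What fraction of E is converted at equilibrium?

X = 0.617

Basis: 1 mol E initially; let X = conversion of E. Extent ξ = X.
Species balance: n_E = 1 − X; n_B = 1 − X; n_D = X.
n_T = Σnᵢ = 2 − X.
Mole fractions y_i = n_i/n_T; K_p = p_D / (p_E p_B) with p_i = y_i·P.
Substituting and setting equal to 1.11 atm^-1 gives a polynomial in X; the root in (0,1) is X = 0.617.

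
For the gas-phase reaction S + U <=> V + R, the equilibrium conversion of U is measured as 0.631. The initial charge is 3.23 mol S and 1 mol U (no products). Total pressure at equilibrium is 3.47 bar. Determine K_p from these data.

K_p = 0.415

Basis: 1 mol U initially; let X = conversion of U. Extent ξ = X.
Moles: n_S = 3.23 − X; n_U = 1 − X; n_V = X; n_R = X.
Total moles n_T = 4.23 (Δν = 0, constant).
At X = 0.631: n_S = 2.6, n_U = 0.369, n_V = 0.631, n_R = 0.631, n_T = 4.23.
p_i = (n_i/n_T)·P. K_p = p_V p_R / (p_S p_U) = 0.415.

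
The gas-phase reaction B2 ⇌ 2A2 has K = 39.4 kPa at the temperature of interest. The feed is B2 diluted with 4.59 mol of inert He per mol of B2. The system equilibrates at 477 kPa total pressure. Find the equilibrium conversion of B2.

Take 1 mol B2 as basis and let X be its fractional conversion, so ξ = X.
At extent ξ: n_B2 = 1 − X; n_A2 = 2X; n_I = 4.59 (inert).
Summing: n_T = 5.59 + X.
Mole fractions y_i = n_i/n_T; K = p_A2^2 / (p_B2) with p_i = y_i·P.
Equating to 39.4 kPa and solving on 0 < X < 1: X = 0.293.

X = 0.293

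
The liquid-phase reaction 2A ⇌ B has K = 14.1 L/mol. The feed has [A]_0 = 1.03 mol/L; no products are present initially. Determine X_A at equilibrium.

X = 0.831

Let X = conversion of A; extent ξ = 1.03X/2 mol/L.
Concentrations: [A] = 1.03 − 1.03X; [B] = 0.515X.
K = [B] / ([A]^2).
This equals 14.1 at X = 0.831 (the root in 0 < X < 1).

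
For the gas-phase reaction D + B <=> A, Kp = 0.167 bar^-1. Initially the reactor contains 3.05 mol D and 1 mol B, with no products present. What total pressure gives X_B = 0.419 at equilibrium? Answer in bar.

P = 5.96 bar

Take 1 mol B as basis and let X be its fractional conversion, so ξ = X.
Mole table: n_D = 3.05 − X; n_B = 1 − X; n_A = X.
Summing: n_T = 4.05 − X.
Kp = p_A / (p_D p_B) with p_i = (n_i/n_T)·P.
At X = 0.419: the mole-fraction product g(X) = Π y_i^ν_i = 0.9953. Since Kp = g(X)·P^{-1}, P = (g/Kp)^(1/1) = (0.9953/0.167)^(1/1) = 5.96 bar.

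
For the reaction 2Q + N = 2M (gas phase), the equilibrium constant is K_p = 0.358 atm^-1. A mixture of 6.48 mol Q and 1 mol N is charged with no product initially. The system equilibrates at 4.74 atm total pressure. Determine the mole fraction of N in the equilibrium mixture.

y_N = 0.044

Let X = conversion of N (basis 1 mol N); extent of reaction ξ = X.
Mole table: n_Q = 6.48 − 2X; n_N = 1 − X; n_M = 2X.
Total moles n_T = 7.48 − X.
y_i = n_i/n_T, p_i = y_i·P. K_p = p_M^2 / (p_Q^2 p_N).
This yields a degree-3 equation in X; solving on (0,1), X = 0.698.
Then n_N = 0.302, n_T = 6.78, so y_N = 0.044.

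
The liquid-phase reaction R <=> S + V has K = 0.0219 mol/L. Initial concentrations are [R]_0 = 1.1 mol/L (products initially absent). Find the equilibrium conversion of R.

Let X = conversion of R; extent ξ = 1.1·X mol/L.
Concentrations: [R] = 1.1 − 1.1X; [S] = 1.1X; [V] = 1.1X.
K = [S] [V] / ([R]).
This equals 0.0219 at X = 0.131 (the root in 0 < X < 1).

X = 0.131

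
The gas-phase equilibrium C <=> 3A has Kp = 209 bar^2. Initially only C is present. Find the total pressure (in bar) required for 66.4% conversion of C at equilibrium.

P = 6.94 bar

Take 1 mol C as basis and let X be its fractional conversion, so ξ = X.
Mole table: n_C = 1 − X; n_A = 3X.
Total moles n_T = 1 + 2X.
Kp = p_A^3 / (p_C) with p_i = (n_i/n_T)·P.
At X = 0.664: the mole-fraction product g(X) = Π y_i^ν_i = 4.341. Since Kp = g(X)·P^{2}, P = (Kp/g)^(1/2) = (209/4.341)^(1/2) = 6.94 bar.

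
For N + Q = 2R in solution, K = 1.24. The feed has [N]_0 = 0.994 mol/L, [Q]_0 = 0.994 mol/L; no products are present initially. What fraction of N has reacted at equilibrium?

Let X = conversion of N; extent ξ = 0.994·X mol/L.
Concentrations: [N] = 0.994 − 0.994X; [Q] = 0.994 − 0.994X; [R] = 1.99X.
K = [R]^2 / ([N] [Q]).
Solving K = 1.24 for X ∈ (0,1): X = 0.358.

X = 0.358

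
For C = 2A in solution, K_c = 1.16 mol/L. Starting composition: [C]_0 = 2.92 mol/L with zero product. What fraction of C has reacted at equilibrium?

Let X = conversion of C; extent ξ = 2.92·X mol/L.
Concentrations: [C] = 2.92 − 2.92X; [A] = 5.84X.
K_c = [A]^2 / ([C]).
This equals 1.16 at X = 0.269 (the root in 0 < X < 1).

X = 0.269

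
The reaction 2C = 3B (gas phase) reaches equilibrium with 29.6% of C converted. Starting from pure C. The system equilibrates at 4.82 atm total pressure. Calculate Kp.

Kp = 0.741 atm

Let X = conversion of C (basis 1 mol C); extent of reaction ξ = 0.5X.
At extent ξ: n_C = 1 − X; n_B = 1.5X.
Total moles n_T = 1 + 0.5X.
At X = 0.296: n_C = 0.704, n_B = 0.444, n_T = 1.15.
p_i = (n_i/n_T)·P. Kp = p_B^3 / (p_C^2) = 0.741 atm.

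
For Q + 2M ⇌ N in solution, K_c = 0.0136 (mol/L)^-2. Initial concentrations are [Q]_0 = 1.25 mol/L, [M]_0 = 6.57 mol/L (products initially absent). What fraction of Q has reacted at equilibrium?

Let X = conversion of Q; extent ξ = 1.25·X mol/L.
Concentrations: [Q] = 1.25 − 1.25X; [M] = 6.57 − 2.5X; [N] = 1.25X.
K_c = [N] / ([Q] [M]^2).
Equating to 0.0136 (mol/L)^-2: the physical root is X = 0.313.

X = 0.313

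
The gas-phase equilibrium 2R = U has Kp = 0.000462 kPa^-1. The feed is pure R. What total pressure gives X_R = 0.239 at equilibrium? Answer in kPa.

P = 393 kPa

Basis: 1 mol R initially; let X = conversion of R. Extent ξ = 0.5X.
At extent ξ: n_R = 1 − X; n_U = 0.5X.
n_T = Σnᵢ = 1 − 0.5X.
Kp = p_U / (p_R^2) with p_i = (n_i/n_T)·P.
At X = 0.239: the mole-fraction product g(X) = Π y_i^ν_i = 0.1817. Since Kp = g(X)·P^{-1}, P = (g/Kp)^(1/1) = (0.1817/0.000462)^(1/1) = 393 kPa.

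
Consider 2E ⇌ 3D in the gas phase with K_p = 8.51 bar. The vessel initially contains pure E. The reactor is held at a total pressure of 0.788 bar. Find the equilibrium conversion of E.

X = 0.712

Let X = conversion of E (basis 1 mol E); extent of reaction ξ = 0.5X.
Species balance: n_E = 1 − X; n_D = 1.5X.
Summing: n_T = 1 + 0.5X.
With p_i = (n_i/n_T)P, K_p = p_D^3 / (p_E^2).
This yields a degree-3 equation in X; solving on (0,1), X = 0.712.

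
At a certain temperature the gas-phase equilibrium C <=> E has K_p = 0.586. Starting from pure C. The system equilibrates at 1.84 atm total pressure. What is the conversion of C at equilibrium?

X = 0.369

Basis: 1 mol C initially; let X = conversion of C. Extent ξ = X.
Species balance: n_C = 1 − X; n_E = X.
n_T stays at 1 (no change in mole number).
y_i = n_i/n_T, p_i = y_i·P. K_p = p_E / (p_C).
Equating to 0.586 and solving on 0 < X < 1: X = 0.369.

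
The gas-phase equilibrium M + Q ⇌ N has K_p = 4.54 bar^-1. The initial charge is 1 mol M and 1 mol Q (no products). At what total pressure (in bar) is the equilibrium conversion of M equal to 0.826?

Take 1 mol M as basis and let X be its fractional conversion, so ξ = X.
At extent ξ: n_M = 1 − X; n_Q = 1 − X; n_N = X.
Total moles n_T = 2 − X.
K_p = p_N / (p_M p_Q) with p_i = (n_i/n_T)·P.
At X = 0.826: the mole-fraction product g(X) = Π y_i^ν_i = 32.03. Since K_p = g(X)·P^{-1}, P = (g/K_p)^(1/1) = (32.03/4.54)^(1/1) = 7.05 bar.

P = 7.05 bar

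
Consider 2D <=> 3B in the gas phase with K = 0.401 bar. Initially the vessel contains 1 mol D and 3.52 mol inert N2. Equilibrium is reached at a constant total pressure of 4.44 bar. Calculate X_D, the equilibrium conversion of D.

Basis: 1 mol D initially; let X = conversion of D. Extent ξ = 0.5X.
Species balance: n_D = 1 − X; n_B = 1.5X; n_I = 3.52 (inert).
Total moles n_T = 4.52 + 0.5X.
y_i = n_i/n_T, p_i = y_i·P. K = p_B^3 / (p_D^2).
This yields a degree-3 equation in X; solving on (0,1), X = 0.369.

X = 0.369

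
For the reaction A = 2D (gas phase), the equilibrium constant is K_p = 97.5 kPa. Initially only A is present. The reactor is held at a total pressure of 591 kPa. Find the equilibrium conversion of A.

X = 0.199

Take 1 mol A as basis and let X be its fractional conversion, so ξ = X.
At extent ξ: n_A = 1 − X; n_D = 2X.
Summing: n_T = 1 + X.
With p_i = (n_i/n_T)P, K_p = p_D^2 / (p_A).
Equating to 97.5 kPa and solving on 0 < X < 1: X = 0.199.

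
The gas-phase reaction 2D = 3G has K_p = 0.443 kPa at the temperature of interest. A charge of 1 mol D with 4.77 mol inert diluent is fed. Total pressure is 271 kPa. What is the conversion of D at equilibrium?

X = 0.129

Take 1 mol D as basis and let X be its fractional conversion, so ξ = 0.5X.
Species balance: n_D = 1 − X; n_G = 1.5X; n_I = 4.77 (inert).
Summing: n_T = 5.77 + 0.5X.
With p_i = (n_i/n_T)P, K_p = p_G^3 / (p_D^2).
This yields a degree-3 equation in X; solving on (0,1), X = 0.129.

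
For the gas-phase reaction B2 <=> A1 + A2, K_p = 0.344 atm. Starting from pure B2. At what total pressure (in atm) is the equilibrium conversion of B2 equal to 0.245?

P = 5.39 atm

Take 1 mol B2 as basis and let X be its fractional conversion, so ξ = X.
Mole table: n_B2 = 1 − X; n_A1 = X; n_A2 = X.
n_T = Σnᵢ = 1 + X.
K_p = p_A1 p_A2 / (p_B2) with p_i = (n_i/n_T)·P.
At X = 0.245: the mole-fraction product g(X) = Π y_i^ν_i = 0.06386. Since K_p = g(X)·P^{1}, P = (K_p/g)^(1/1) = (0.344/0.06386)^(1/1) = 5.39 atm.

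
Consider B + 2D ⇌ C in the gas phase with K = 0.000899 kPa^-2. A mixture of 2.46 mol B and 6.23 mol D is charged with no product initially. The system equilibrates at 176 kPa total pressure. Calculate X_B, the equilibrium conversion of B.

X = 0.851

Basis: 2.46 mol B initially; let X = conversion of B. Extent ξ = 2.46X.
Mole table: n_B = 2.46 − 2.46X; n_D = 6.23 − 4.92X; n_C = 2.46X.
Total moles n_T = 8.69 − 4.92X.
With p_i = (n_i/n_T)P, K = p_C / (p_B p_D^2).
This yields a degree-3 equation in X; solving on (0,1), X = 0.851.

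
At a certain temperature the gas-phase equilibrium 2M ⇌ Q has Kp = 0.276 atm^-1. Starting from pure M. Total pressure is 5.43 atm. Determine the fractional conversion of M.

X = 0.622

Basis: 1 mol M initially; let X = conversion of M. Extent ξ = 0.5X.
Moles: n_M = 1 − X; n_Q = 0.5X.
n_T = Σnᵢ = 1 − 0.5X.
With p_i = (n_i/n_T)P, Kp = p_Q / (p_M^2).
Setting this equal to 0.276 atm^-1 and taking the physical root (0 < X < 1) gives X = 0.622.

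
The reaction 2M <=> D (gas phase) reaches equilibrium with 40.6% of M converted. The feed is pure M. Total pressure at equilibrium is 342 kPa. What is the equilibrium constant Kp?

Kp = 0.00134 kPa^-1

Basis: 1 mol M initially; let X = conversion of M. Extent ξ = 0.5X.
Moles: n_M = 1 − X; n_D = 0.5X.
Total moles n_T = 1 − 0.5X.
At X = 0.406: n_M = 0.594, n_D = 0.203, n_T = 0.797.
p_i = (n_i/n_T)·P. Kp = p_D / (p_M^2) = 0.00134 kPa^-1.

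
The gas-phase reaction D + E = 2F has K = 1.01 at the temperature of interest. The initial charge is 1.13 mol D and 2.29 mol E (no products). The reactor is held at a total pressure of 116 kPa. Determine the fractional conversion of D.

X = 0.461

Basis: 1.13 mol D initially; let X = conversion of D. Extent ξ = 1.13X.
Species balance: n_D = 1.13 − 1.13X; n_E = 2.29 − 1.13X; n_F = 2.26X.
Total moles n_T = 3.42 (Δν = 0, constant).
Mole fractions y_i = n_i/n_T; K = p_F^2 / (p_D p_E) with p_i = y_i·P.
Substituting and setting equal to 1.01 gives a polynomial in X; the root in (0,1) is X = 0.461.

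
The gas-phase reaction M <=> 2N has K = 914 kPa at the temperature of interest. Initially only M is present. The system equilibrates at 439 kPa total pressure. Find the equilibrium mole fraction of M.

Take 1 mol M as basis and let X be its fractional conversion, so ξ = X.
Mole table: n_M = 1 − X; n_N = 2X.
Summing: n_T = 1 + X.
y_i = n_i/n_T, p_i = y_i·P. K = p_N^2 / (p_M).
Substituting and setting equal to 914 kPa gives a polynomial in X; the root in (0,1) is X = 0.585.
Then n_M = 0.415, n_T = 1.59, so y_M = 0.262.

y_M = 0.262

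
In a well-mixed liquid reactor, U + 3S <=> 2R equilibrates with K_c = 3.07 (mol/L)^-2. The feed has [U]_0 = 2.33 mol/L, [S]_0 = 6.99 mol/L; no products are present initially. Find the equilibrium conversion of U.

X = 0.736

Let X = conversion of U; extent ξ = 2.33·X mol/L.
Concentrations: [U] = 2.33 − 2.33X; [S] = 6.99 − 6.99X; [R] = 4.66X.
K_c = [R]^2 / ([U] [S]^3).
Solving K_c = 3.07 for X ∈ (0,1): X = 0.736.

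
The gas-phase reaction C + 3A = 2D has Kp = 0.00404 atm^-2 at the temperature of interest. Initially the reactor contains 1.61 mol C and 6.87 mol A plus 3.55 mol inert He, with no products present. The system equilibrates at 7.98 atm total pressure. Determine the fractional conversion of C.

Take 1.61 mol C as basis and let X be its fractional conversion, so ξ = 1.61X.
Species balance: n_C = 1.61 − 1.61X; n_A = 6.87 − 4.83X; n_D = 3.22X; n_I = 3.55 (inert).
Total moles n_T = 12 − 3.22X.
With p_i = (n_i/n_T)P, Kp = p_D^2 / (p_C p_A^3).
Equating to 0.00404 atm^-2 and solving on 0 < X < 1: X = 0.219.

X = 0.219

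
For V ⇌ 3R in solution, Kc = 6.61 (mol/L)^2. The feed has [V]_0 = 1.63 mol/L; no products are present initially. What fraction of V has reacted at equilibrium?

Let X = conversion of V; extent ξ = 1.63·X mol/L.
Concentrations: [V] = 1.63 − 1.63X; [R] = 4.89X.
Kc = [R]^3 / ([V]).
Solving Kc = 6.61 for X ∈ (0,1): X = 0.384.

X = 0.384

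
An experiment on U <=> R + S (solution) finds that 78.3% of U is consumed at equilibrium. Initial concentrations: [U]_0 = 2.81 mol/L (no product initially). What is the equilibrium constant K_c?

Let X = conversion of U.
Concentrations: [U] = 2.81 − 2.81X; [R] = 2.81X; [S] = 2.81X.
At X = 0.783: [U] = 0.61, [R] = 2.2, [S] = 2.2.
K_c = [R] [S] / ([U]) = 7.94 mol/L.

K_c = 7.94 mol/L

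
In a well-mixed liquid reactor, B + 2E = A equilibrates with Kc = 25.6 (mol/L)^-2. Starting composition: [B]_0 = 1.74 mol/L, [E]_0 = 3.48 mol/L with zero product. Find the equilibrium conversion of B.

Let X = conversion of B; extent ξ = 1.74·X mol/L.
Concentrations: [B] = 1.74 − 1.74X; [E] = 3.48 − 3.48X; [A] = 1.74X.
Kc = [A] / ([B] [E]^2).
Setting equal to 25.6 and solving for X on (0,1) gives X = 0.860.

X = 0.860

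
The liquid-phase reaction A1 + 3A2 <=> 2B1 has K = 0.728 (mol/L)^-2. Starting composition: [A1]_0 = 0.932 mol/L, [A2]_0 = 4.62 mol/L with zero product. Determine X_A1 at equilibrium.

X = 0.782

Let X = conversion of A1; extent ξ = 0.932·X mol/L.
Concentrations: [A1] = 0.932 − 0.932X; [A2] = 4.62 − 2.8X; [B1] = 1.86X.
K = [B1]^2 / ([A1] [A2]^3).
Equating to 0.728 (mol/L)^-2: the physical root is X = 0.782.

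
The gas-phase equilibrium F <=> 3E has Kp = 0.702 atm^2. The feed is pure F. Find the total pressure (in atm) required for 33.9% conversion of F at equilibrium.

Basis: 1 mol F initially; let X = conversion of F. Extent ξ = X.
At extent ξ: n_F = 1 − X; n_E = 3X.
Summing: n_T = 1 + 2X.
Kp = p_E^3 / (p_F) with p_i = (n_i/n_T)·P.
At X = 0.339: the mole-fraction product g(X) = Π y_i^ν_i = 0.5652. Since Kp = g(X)·P^{2}, P = (Kp/g)^(1/2) = (0.702/0.5652)^(1/2) = 1.11 atm.

P = 1.11 atm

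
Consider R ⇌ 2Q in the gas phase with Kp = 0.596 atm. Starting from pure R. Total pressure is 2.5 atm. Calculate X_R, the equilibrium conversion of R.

Let X = conversion of R (basis 1 mol R); extent of reaction ξ = X.
Moles: n_R = 1 − X; n_Q = 2X.
Total moles n_T = 1 + X.
With p_i = (n_i/n_T)P, Kp = p_Q^2 / (p_R).
Equating to 0.596 atm and solving on 0 < X < 1: X = 0.237.

X = 0.237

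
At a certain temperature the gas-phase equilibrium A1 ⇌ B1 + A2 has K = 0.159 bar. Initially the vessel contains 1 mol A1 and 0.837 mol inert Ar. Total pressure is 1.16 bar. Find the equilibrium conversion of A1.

X = 0.423

Take 1 mol A1 as basis and let X be its fractional conversion, so ξ = X.
Species balance: n_A1 = 1 − X; n_B1 = X; n_A2 = X; n_I = 0.837 (inert).
n_T = Σnᵢ = 1.84 + X.
y_i = n_i/n_T, p_i = y_i·P. K = p_B1 p_A2 / (p_A1).
This yields a degree-2 equation in X; solving on (0,1), X = 0.423.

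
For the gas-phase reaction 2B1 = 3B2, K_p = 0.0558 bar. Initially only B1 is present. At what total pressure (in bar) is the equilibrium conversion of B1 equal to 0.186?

P = 1.86 bar

Let X = conversion of B1 (basis 1 mol B1); extent of reaction ξ = 0.5X.
Species balance: n_B1 = 1 − X; n_B2 = 1.5X.
Summing: n_T = 1 + 0.5X.
K_p = p_B2^3 / (p_B1^2) with p_i = (n_i/n_T)·P.
At X = 0.186: the mole-fraction product g(X) = Π y_i^ν_i = 0.02999. Since K_p = g(X)·P^{1}, P = (K_p/g)^(1/1) = (0.0558/0.02999)^(1/1) = 1.86 bar.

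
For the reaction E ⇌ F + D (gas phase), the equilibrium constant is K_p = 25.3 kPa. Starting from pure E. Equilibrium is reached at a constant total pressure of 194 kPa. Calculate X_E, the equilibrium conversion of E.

X = 0.340

Basis: 1 mol E initially; let X = conversion of E. Extent ξ = X.
At extent ξ: n_E = 1 − X; n_F = X; n_D = X.
Summing: n_T = 1 + X.
y_i = n_i/n_T, p_i = y_i·P. K_p = p_F p_D / (p_E).
Setting this equal to 25.3 kPa and taking the physical root (0 < X < 1) gives X = 0.340.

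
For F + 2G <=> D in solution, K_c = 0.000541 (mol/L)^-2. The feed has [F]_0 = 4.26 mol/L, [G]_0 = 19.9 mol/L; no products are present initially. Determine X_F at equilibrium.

X = 0.157

Let X = conversion of F; extent ξ = 4.26·X mol/L.
Concentrations: [F] = 4.26 − 4.26X; [G] = 19.9 − 8.52X; [D] = 4.26X.
K_c = [D] / ([F] [G]^2).
Setting equal to 0.000541 and solving for X on (0,1) gives X = 0.157.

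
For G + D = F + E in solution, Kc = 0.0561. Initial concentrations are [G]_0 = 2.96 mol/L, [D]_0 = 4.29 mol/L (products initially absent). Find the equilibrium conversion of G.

Let X = conversion of G; extent ξ = 2.96·X mol/L.
Concentrations: [G] = 2.96 − 2.96X; [D] = 4.29 − 2.96X; [F] = 2.96X; [E] = 2.96X.
Kc = [F] [E] / ([G] [D]).
Solving Kc = 0.0561 for X ∈ (0,1): X = 0.230.

X = 0.230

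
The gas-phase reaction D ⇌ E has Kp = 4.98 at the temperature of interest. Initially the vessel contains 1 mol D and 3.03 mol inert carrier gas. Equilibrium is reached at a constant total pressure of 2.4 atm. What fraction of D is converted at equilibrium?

X = 0.833

Basis: 1 mol D initially; let X = conversion of D. Extent ξ = X.
Species balance: n_D = 1 − X; n_E = X; n_I = 3.03 (inert).
Total moles n_T = 4.03 (Δν = 0, constant).
With p_i = (n_i/n_T)P, Kp = p_E / (p_D).
Setting this equal to 4.98 and taking the physical root (0 < X < 1) gives X = 0.833.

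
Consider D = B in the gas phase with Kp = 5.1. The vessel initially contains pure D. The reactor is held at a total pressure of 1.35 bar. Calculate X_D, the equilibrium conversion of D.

Take 1 mol D as basis and let X be its fractional conversion, so ξ = X.
Mole table: n_D = 1 − X; n_B = X.
n_T stays at 1 (no change in mole number).
Mole fractions y_i = n_i/n_T; Kp = p_B / (p_D) with p_i = y_i·P.
Equating to 5.1 and solving on 0 < X < 1: X = 0.836.

X = 0.836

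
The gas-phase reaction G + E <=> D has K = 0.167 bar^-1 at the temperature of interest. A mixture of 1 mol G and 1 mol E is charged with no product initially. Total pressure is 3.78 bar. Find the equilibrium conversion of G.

X = 0.217

Take 1 mol G as basis and let X be its fractional conversion, so ξ = X.
Mole table: n_G = 1 − X; n_E = 1 − X; n_D = X.
Summing: n_T = 2 − X.
With p_i = (n_i/n_T)P, K = p_D / (p_G p_E).
This yields a degree-2 equation in X; solving on (0,1), X = 0.217.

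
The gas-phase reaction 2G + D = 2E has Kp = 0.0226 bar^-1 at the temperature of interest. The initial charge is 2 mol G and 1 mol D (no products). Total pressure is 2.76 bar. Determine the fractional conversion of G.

Take 2 mol G as basis and let X be its fractional conversion, so ξ = X.
At extent ξ: n_G = 2 − 2X; n_D = 1 − X; n_E = 2X.
Total moles n_T = 3 − X.
With p_i = (n_i/n_T)P, Kp = p_E^2 / (p_G^2 p_D).
Setting this equal to 0.0226 bar^-1 and taking the physical root (0 < X < 1) gives X = 0.121.

X = 0.121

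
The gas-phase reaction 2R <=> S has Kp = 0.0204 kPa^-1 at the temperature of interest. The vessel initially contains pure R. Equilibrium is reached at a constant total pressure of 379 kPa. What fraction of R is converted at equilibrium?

Basis: 1 mol R initially; let X = conversion of R. Extent ξ = 0.5X.
Moles: n_R = 1 − X; n_S = 0.5X.
n_T = Σnᵢ = 1 − 0.5X.
y_i = n_i/n_T, p_i = y_i·P. Kp = p_S / (p_R^2).
This yields a degree-2 equation in X; solving on (0,1), X = 0.823.

X = 0.823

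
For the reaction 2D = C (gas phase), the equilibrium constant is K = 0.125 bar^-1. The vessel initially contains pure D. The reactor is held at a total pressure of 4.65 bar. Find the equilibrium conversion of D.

X = 0.452

Basis: 1 mol D initially; let X = conversion of D. Extent ξ = 0.5X.
Moles: n_D = 1 − X; n_C = 0.5X.
n_T = Σnᵢ = 1 − 0.5X.
Mole fractions y_i = n_i/n_T; K = p_C / (p_D^2) with p_i = y_i·P.
This yields a degree-2 equation in X; solving on (0,1), X = 0.452.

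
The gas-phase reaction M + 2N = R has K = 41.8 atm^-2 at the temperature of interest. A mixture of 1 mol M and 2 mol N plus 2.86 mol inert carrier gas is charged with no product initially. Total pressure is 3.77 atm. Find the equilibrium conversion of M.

Take 1 mol M as basis and let X be its fractional conversion, so ξ = X.
Moles: n_M = 1 − X; n_N = 2 − 2X; n_R = X; n_I = 2.86 (inert).
Total moles n_T = 5.86 − 2X.
y_i = n_i/n_T, p_i = y_i·P. K = p_R / (p_M p_N^2).
This yields a degree-3 equation in X; solving on (0,1), X = 0.817.

X = 0.817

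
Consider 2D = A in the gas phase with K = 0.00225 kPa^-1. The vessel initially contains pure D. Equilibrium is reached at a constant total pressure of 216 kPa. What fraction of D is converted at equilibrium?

X = 0.417

Let X = conversion of D (basis 1 mol D); extent of reaction ξ = 0.5X.
Mole table: n_D = 1 − X; n_A = 0.5X.
Summing: n_T = 1 − 0.5X.
y_i = n_i/n_T, p_i = y_i·P. K = p_A / (p_D^2).
Equating to 0.00225 kPa^-1 and solving on 0 < X < 1: X = 0.417.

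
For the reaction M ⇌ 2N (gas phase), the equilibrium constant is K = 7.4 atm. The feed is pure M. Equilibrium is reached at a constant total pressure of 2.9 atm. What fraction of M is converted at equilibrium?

Take 1 mol M as basis and let X be its fractional conversion, so ξ = X.
Moles: n_M = 1 − X; n_N = 2X.
n_T = Σnᵢ = 1 + X.
y_i = n_i/n_T, p_i = y_i·P. K = p_N^2 / (p_M).
Setting this equal to 7.4 atm and taking the physical root (0 < X < 1) gives X = 0.624.

X = 0.624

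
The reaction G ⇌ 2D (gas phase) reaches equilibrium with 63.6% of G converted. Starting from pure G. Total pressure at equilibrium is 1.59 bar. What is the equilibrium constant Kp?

Kp = 4.32 bar

Let X = conversion of G (basis 1 mol G); extent of reaction ξ = X.
Species balance: n_G = 1 − X; n_D = 2X.
Total moles n_T = 1 + X.
At X = 0.636: n_G = 0.364, n_D = 1.27, n_T = 1.64.
p_i = (n_i/n_T)·P. Kp = p_D^2 / (p_G) = 4.32 bar.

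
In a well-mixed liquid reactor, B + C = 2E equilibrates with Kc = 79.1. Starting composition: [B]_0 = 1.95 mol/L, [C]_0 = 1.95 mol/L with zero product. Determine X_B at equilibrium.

X = 0.816

Let X = conversion of B; extent ξ = 1.95·X mol/L.
Concentrations: [B] = 1.95 − 1.95X; [C] = 1.95 − 1.95X; [E] = 3.9X.
Kc = [E]^2 / ([B] [C]).
Setting equal to 79.1 and solving for X on (0,1) gives X = 0.816.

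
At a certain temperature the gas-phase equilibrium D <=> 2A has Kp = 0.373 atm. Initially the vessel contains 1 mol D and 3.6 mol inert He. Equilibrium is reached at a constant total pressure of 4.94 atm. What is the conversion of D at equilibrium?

Take 1 mol D as basis and let X be its fractional conversion, so ξ = X.
At extent ξ: n_D = 1 − X; n_A = 2X; n_I = 3.6 (inert).
n_T = Σnᵢ = 4.6 + X.
Mole fractions y_i = n_i/n_T; Kp = p_A^2 / (p_D) with p_i = y_i·P.
This yields a degree-2 equation in X; solving on (0,1), X = 0.260.

X = 0.260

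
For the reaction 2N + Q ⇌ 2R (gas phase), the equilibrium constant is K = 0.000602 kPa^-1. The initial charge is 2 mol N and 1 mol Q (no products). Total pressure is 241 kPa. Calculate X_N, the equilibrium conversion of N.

X = 0.171

Let X = conversion of N (basis 2 mol N); extent of reaction ξ = X.
At extent ξ: n_N = 2 − 2X; n_Q = 1 − X; n_R = 2X.
Total moles n_T = 3 − X.
Mole fractions y_i = n_i/n_T; K = p_R^2 / (p_N^2 p_Q) with p_i = y_i·P.
This yields a degree-3 equation in X; solving on (0,1), X = 0.171.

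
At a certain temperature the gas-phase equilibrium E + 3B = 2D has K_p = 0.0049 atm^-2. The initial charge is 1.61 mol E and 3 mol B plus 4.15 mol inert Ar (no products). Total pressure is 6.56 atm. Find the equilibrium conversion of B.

Take 3 mol B as basis and let X be its fractional conversion, so ξ = X.
Mole table: n_E = 1.61 − X; n_B = 3 − 3X; n_D = 2X; n_I = 4.15 (inert).
Summing: n_T = 8.76 − 2X.
Mole fractions y_i = n_i/n_T; K_p = p_D^2 / (p_E p_B^3) with p_i = y_i·P.
Substituting and setting equal to 0.0049 atm^-2 gives a polynomial in X; the root in (0,1) is X = 0.137.

X = 0.137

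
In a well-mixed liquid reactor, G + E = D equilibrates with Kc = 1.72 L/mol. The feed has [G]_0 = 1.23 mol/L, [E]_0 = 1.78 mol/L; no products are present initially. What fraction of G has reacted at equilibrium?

Let X = conversion of G; extent ξ = 1.23·X mol/L.
Concentrations: [G] = 1.23 − 1.23X; [E] = 1.78 − 1.23X; [D] = 1.23X.
Kc = [D] / ([G] [E]).
Equating to 1.72 L/mol: the physical root is X = 0.633.

X = 0.633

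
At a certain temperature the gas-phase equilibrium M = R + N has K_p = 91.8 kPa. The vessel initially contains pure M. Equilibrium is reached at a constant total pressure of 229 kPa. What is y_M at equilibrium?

Basis: 1 mol M initially; let X = conversion of M. Extent ξ = X.
At extent ξ: n_M = 1 − X; n_R = X; n_N = X.
Summing: n_T = 1 + X.
y_i = n_i/n_T, p_i = y_i·P. K_p = p_R p_N / (p_M).
This yields a degree-2 equation in X; solving on (0,1), X = 0.535.
Then n_M = 0.465, n_T = 1.53, so y_M = 0.303.

y_M = 0.303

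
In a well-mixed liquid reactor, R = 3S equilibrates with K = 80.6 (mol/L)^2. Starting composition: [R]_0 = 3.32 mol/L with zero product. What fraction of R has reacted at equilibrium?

Let X = conversion of R; extent ξ = 3.32·X mol/L.
Concentrations: [R] = 3.32 − 3.32X; [S] = 9.96X.
K = [S]^3 / ([R]).
Solving K = 80.6 for X ∈ (0,1): X = 0.510.

X = 0.510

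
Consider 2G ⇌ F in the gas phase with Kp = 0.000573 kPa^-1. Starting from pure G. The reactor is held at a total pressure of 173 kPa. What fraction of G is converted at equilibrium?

X = 0.154

Let X = conversion of G (basis 1 mol G); extent of reaction ξ = 0.5X.
Moles: n_G = 1 − X; n_F = 0.5X.
n_T = Σnᵢ = 1 − 0.5X.
y_i = n_i/n_T, p_i = y_i·P. Kp = p_F / (p_G^2).
Equating to 0.000573 kPa^-1 and solving on 0 < X < 1: X = 0.154.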